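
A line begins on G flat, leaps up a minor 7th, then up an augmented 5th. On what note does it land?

A minor seventh up from Gb is Fb (letter F, 10 semitones up).
An augmented fifth up from Fb is C (letter C, 8 semitones up).

C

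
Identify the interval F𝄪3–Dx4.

major sixth

The letter names run F→D, a span of 5 letter steps, so the interval is some kind of sixth.
F## to D## is 9 semitones. A major sixth is 9, so 9 makes it major.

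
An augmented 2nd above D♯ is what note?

E##

A second above D lands on the letter E.
An augmented second spans 3 semitones, so D# moves to pitch class 6. On the letter E that is E##.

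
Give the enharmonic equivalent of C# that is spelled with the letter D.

Db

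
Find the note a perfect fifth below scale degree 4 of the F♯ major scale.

E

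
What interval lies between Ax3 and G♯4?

diminished seventh

Counting letters A–B–C–D–E–F–G gives a seventh.
A##→G# = 9 semitones, 2 narrower than the major seventh (11), so diminished.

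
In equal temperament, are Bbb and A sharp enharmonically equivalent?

No

Bbb is pitch class 9; A# is pitch class 10.
The pitch classes differ (9 vs. 10), so they are not enharmonic equivalents.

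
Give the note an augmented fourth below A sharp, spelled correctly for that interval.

A fourth below A lands on the letter E.
An augmented fourth spans 6 semitones, so A# moves to pitch class 4. On the letter E that is E.

E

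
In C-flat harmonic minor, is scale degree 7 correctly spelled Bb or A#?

Bb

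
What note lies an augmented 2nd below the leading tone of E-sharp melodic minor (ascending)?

The leading tone of E# melodic minor (ascending) is D##.
An augmented second (3 semitones) below D## lands on the letter C, giving C#.

C#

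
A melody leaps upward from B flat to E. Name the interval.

augmented fourth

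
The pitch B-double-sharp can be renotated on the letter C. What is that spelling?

C#

B## is pitch class 1. The letter C alone is pitch class 0.
To reach pitch class 1 from C requires an offset of +1 semitone, i.e. sharp: C#.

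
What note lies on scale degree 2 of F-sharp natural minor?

Degree 2 takes the letter 1 step above F, which is G.
In natural minor, degree 2 sits 2 semitones above the tonic. F# + 2 semitones is pitch class 8, spelled on G as G#.

G#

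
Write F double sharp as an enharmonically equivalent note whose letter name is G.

Plain G sits at the same pitch as F##, so on the letter G the same pitch needs a natural: G.

G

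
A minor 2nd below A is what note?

A down a major second is G, so the target letter is G.
From A, a minor second is 1 semitone down: G#.

G#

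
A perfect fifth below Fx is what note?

A fifth below F lands on the letter B.
A perfect fifth spans 7 semitones, so F## moves to pitch class 0. On the letter B that is B#.

B#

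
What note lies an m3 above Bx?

D##

A third above B lands on the letter D.
A minor third spans 3 semitones, so B## moves to pitch class 4. On the letter D that is D##.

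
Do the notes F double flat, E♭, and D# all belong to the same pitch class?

Yes

Fbb is pitch class 3; Eb is pitch class 3; D# is pitch class 3.
All spellings map to pitch class 3, so they are enharmonically equivalent.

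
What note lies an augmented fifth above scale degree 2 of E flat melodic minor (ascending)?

C#

Scale degree 2 of Eb melodic minor (ascending) is F.
An augmented fifth (8 semitones) above F lands on the letter C, giving C#.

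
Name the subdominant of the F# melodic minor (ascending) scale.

B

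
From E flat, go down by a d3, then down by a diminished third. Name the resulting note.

A##

A diminished third down from Eb is C# (letter C, 2 semitones down).
A diminished third down from C# is A## (letter A, 2 semitones down).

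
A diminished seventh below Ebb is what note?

F

E down a major seventh is F, so the target letter is F.
From Ebb, a diminished seventh is 9 semitones down: F.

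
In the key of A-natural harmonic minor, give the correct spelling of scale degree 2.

B

The A harmonic minor scale runs A B C D E F G#.
Degree 2 is B.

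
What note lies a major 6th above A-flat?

A sixth above A lands on the letter F.
A major sixth spans 9 semitones, so Ab moves to pitch class 5. On the letter F that is F.

F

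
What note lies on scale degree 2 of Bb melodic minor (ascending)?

C

The Bb melodic minor (ascending) scale runs Bb C Db Eb F G A.
Degree 2 is C.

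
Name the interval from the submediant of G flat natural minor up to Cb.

The submediant of Gb natural minor is Ebb.
Ebb up to Cb: letters E→C make it a sixth; 9 semitones makes it major.

major sixth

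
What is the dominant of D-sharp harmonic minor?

A#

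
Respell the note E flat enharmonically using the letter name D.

Plain D sits 1 semitone below Eb, so on the letter D the same pitch needs a sharp: D#.

D#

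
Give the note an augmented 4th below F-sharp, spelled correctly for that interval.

C

F down a perfect fourth is C, so the target letter is C.
From F#, an augmented fourth is 6 semitones down: C.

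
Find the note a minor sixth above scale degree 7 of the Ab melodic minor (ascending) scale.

Scale degree 7 of Ab melodic minor (ascending) is G.
A minor sixth (8 semitones) above G lands on the letter E, giving Eb.

Eb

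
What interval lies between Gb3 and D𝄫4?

diminished fifth

The letter names run G→D, a span of 4 letter steps, so the interval is some kind of fifth.
Gb to Dbb is 6 semitones. A perfect fifth is 7, so 6 makes it diminished.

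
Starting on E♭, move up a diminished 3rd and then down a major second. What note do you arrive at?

Fbb

A diminished third up from Eb is Gbb (letter G, 2 semitones up).
A major second down from Gbb is Fbb (letter F, 2 semitones down).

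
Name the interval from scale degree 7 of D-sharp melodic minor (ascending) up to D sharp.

Scale degree 7 of D# melodic minor (ascending) is C##.
C## up to D#: letters C→D make it a second; 1 semitone makes it minor.

minor second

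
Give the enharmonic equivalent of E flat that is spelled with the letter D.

Eb is pitch class 3. The letter D alone is pitch class 2.
To reach pitch class 3 from D requires an offset of +1 semitone, i.e. sharp: D#.

D#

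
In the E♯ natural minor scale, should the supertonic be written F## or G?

Each scale degree takes a distinct letter name. Degree 2 of a scale on E must use the letter F.
F## and G are enharmonically the same pitch, but only F## uses the letter F, so it is the correct spelling here.

F##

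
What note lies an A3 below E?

A third below E lands on the letter C.
An augmented third spans 5 semitones, so E moves to pitch class 11. On the letter C that is Cb.

Cb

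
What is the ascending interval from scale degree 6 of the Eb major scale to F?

Scale degree 6 of Eb major is C.
C up to F: letters C→F make it a fourth; 5 semitones makes it perfect.

perfect fourth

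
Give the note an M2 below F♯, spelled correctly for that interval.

E

A second below F lands on the letter E.
A major second spans 2 semitones, so F# moves to pitch class 4. On the letter E that is E.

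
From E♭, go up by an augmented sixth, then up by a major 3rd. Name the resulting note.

An augmented sixth up from Eb is C# (letter C, 10 semitones up).
A major third up from C# is E# (letter E, 4 semitones up).

E#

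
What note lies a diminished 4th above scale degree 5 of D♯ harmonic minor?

D

Scale degree 5 of D# harmonic minor is A#.
A diminished fourth (4 semitones) above A# lands on the letter D, giving D.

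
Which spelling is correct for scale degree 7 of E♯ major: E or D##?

D##

Each scale degree takes a distinct letter name. Degree 7 of a scale on E must use the letter D.
D## and E are enharmonically the same pitch, but only D## uses the letter D, so it is the correct spelling here.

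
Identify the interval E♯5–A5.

The letter names run E→A, a span of 3 letter steps, so the interval is some kind of fourth.
E# to A is 4 semitones. A perfect fourth is 5, so 4 makes it diminished.

diminished fourth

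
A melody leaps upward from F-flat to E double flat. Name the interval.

Counting letters F–G–A–B–C–D–E gives a seventh.
Fb→Ebb = 10 semitones, 1 narrower than the major seventh (11), so minor.

minor seventh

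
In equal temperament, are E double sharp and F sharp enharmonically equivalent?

Yes

E## is pitch class 6; F# is pitch class 6.
All spellings map to pitch class 6, so they are enharmonically equivalent.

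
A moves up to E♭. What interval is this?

diminished fifth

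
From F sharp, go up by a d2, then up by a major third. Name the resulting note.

Bb

A diminished second up from F# is Gb (letter G, 0 semitones up).
A major third up from Gb is Bb (letter B, 4 semitones up).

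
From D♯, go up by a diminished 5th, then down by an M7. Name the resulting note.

A diminished fifth up from D# is A (letter A, 6 semitones up).
A major seventh down from A is Bb (letter B, 11 semitones down).

Bb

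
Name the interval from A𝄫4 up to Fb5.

major sixth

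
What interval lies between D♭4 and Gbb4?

The letter names run D→G, a span of 3 letter steps, so the interval is some kind of fourth.
Db to Gbb is 4 semitones. A perfect fourth is 5, so 4 makes it diminished.

diminished fourth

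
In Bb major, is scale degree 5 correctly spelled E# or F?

F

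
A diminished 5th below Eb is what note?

A

E down a perfect fifth is A, so the target letter is A.
From Eb, a diminished fifth is 6 semitones down: A.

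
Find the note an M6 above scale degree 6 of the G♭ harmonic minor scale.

Scale degree 6 of Gb harmonic minor is Ebb.
A major sixth (9 semitones) above Ebb lands on the letter C, giving Cb.

Cb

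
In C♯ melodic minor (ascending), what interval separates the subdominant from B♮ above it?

The subdominant of C# melodic minor (ascending) is F#.
F# up to B: letters F→B make it a fourth; 5 semitones makes it perfect.

perfect fourth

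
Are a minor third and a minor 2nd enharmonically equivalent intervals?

A minor third spans 3 semitones; a minor second spans 1.
The spans differ, so they are not enharmonic equivalents.

No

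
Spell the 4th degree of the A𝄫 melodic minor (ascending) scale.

Dbb

Degree 4 takes the letter 3 steps above A, which is D.
In melodic minor (ascending), degree 4 sits 5 semitones above the tonic. Abb + 5 semitones is pitch class 0, spelled on D as Dbb.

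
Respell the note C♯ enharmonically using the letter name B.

C# is pitch class 1. The letter B alone is pitch class 11.
To reach pitch class 1 from B requires an offset of +2 semitones, i.e. double sharp: B##.

B##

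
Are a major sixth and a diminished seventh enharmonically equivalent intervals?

A major sixth spans 9 semitones; a diminished seventh spans 9.
They are enharmonically equivalent.

Yes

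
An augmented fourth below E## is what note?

B#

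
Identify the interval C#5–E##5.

The letter names run C→E, a span of 2 letter steps, so the interval is some kind of third.
C# to E## is 5 semitones. A major third is 4, so 5 makes it augmented.

augmented third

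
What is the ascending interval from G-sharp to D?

diminished fifth

The letter names run G→D, a span of 4 letter steps, so the interval is some kind of fifth.
G# to D is 6 semitones. A perfect fifth is 7, so 6 makes it diminished.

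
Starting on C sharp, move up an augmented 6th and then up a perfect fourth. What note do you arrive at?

D##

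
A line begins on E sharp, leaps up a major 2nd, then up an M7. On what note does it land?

E##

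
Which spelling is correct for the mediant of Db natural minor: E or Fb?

Fb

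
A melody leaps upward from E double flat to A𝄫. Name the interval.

Counting letters E–F–G–A gives a fourth.
Ebb→Abb = 5 semitones, exactly the perfect fourth.

perfect fourth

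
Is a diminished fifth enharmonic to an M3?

A diminished fifth spans 6 semitones; a major third spans 4.
The spans differ, so they are not enharmonic equivalents.

No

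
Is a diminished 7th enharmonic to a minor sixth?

A diminished seventh spans 9 semitones; a minor sixth spans 8.
The spans differ, so they are not enharmonic equivalents.

No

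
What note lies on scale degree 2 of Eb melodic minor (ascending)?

F

The Eb melodic minor (ascending) scale runs Eb F Gb Ab Bb C D.
Degree 2 is F.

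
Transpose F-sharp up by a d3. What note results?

Ab

F up a major third is A, so the target letter is A.
From F#, a diminished third is 2 semitones up: Ab.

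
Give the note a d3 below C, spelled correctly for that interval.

A#

A third below C lands on the letter A.
A diminished third spans 2 semitones, so C moves to pitch class 10. On the letter A that is A#.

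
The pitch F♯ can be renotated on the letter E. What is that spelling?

F# is pitch class 6. The letter E alone is pitch class 4.
To reach pitch class 6 from E requires an offset of +2 semitones, i.e. double sharp: E##.

E##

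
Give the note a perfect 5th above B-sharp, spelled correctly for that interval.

F##

B up a perfect fifth is F#, so the target letter is F.
From B#, a perfect fifth is 7 semitones up: F##.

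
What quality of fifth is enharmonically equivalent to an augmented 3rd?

doubly diminished

An augmented third spans 5 semitones.
A fifth spanning 5 semitones is doubly diminished (the perfect fifth is 7).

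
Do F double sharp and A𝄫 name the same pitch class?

Yes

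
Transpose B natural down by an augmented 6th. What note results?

Db

A sixth below B lands on the letter D.
An augmented sixth spans 10 semitones, so B moves to pitch class 1. On the letter D that is Db.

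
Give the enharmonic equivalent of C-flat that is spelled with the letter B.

B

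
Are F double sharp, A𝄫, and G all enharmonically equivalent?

Yes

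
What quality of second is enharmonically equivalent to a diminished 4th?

doubly augmented

A diminished fourth spans 4 semitones.
A second spanning 4 semitones is doubly augmented (the major second is 2).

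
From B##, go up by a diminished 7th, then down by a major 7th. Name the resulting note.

A diminished seventh up from B## is A# (letter A, 9 semitones up).
A major seventh down from A# is B (letter B, 11 semitones down).

B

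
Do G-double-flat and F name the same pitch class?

Yes

Gbb = pitch class 5 and F = pitch class 5 — the same pitch class, so they are enharmonic equivalents.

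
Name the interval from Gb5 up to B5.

The letter names run G→B, a span of 2 letter steps, so the interval is some kind of third.
Gb to B is 5 semitones. A major third is 4, so 5 makes it augmented.

augmented third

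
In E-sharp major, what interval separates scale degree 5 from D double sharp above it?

major third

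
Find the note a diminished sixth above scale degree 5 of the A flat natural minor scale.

Cbb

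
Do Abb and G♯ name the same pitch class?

No

Abb is pitch class 7; G# is pitch class 8.
The pitch classes differ (7 vs. 8), so they are not enharmonic equivalents.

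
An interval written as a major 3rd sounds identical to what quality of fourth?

diminished

A major third spans 4 semitones.
A fourth spanning 4 semitones is diminished (the perfect fourth is 5).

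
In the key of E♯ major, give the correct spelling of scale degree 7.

D##

The E# major scale runs E# F## G## A# B# C## D##.
Degree 7 is D##.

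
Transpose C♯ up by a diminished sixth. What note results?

A sixth above C lands on the letter A.
A diminished sixth spans 7 semitones, so C# moves to pitch class 8. On the letter A that is Ab.

Ab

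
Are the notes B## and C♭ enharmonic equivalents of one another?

No

Two spellings are enharmonically equivalent only if they share a pitch class.
Here B## → 1, Cb → 11; 1 ≠ 11, so they are not.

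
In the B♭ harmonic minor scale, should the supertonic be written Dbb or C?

Each scale degree takes a distinct letter name. Degree 2 of a scale on B must use the letter C.
C and Dbb are enharmonically the same pitch, but only C uses the letter C, so it is the correct spelling here.

C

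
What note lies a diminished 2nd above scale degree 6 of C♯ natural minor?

Bbb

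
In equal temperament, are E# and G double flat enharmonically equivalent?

Yes

E# is pitch class 5; Gbb is pitch class 5.
All spellings map to pitch class 5, so they are enharmonically equivalent.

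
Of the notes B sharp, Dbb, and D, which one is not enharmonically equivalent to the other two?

D

In 12-tone equal temperament, enharmonic equivalents share a pitch class. B# is pitch class 0; Dbb is pitch class 0; D is pitch class 2.
B# and Dbb share pitch class 0, while D is pitch class 2.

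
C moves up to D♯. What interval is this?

The letter names run C→D, a span of 1 letter step, so the interval is some kind of second.
C to D# is 3 semitones. A major second is 2, so 3 makes it augmented.

augmented second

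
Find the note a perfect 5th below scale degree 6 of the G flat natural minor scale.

Scale degree 6 of Gb natural minor is Ebb.
A perfect fifth (7 semitones) below Ebb lands on the letter A, giving Abb.

Abb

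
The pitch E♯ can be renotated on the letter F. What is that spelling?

Plain F sits at the same pitch as E#, so on the letter F the same pitch needs a natural: F.

F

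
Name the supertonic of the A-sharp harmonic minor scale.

Degree 2 takes the letter 1 step above A, which is B.
In harmonic minor, degree 2 sits 2 semitones above the tonic. A# + 2 semitones is pitch class 0, spelled on B as B#.

B#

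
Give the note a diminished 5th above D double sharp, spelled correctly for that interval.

A#

D up a perfect fifth is A, so the target letter is A.
From D##, a diminished fifth is 6 semitones up: A#.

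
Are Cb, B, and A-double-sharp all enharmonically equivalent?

Yes

Cb is pitch class 11; B is pitch class 11; A## is pitch class 11.
All spellings map to pitch class 11, so they are enharmonically equivalent.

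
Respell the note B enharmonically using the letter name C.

Plain C sits 1 semitone above B, so on the letter C the same pitch needs a flat: Cb.

Cb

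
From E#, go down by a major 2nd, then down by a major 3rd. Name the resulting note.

A major second down from E# is D# (letter D, 2 semitones down).
A major third down from D# is B (letter B, 4 semitones down).

B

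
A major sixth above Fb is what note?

A sixth above F lands on the letter D.
A major sixth spans 9 semitones, so Fb moves to pitch class 1. On the letter D that is Db.

Db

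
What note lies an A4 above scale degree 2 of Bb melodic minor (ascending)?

F#

Scale degree 2 of Bb melodic minor (ascending) is C.
An augmented fourth (6 semitones) above C lands on the letter F, giving F#.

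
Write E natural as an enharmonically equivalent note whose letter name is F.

Fb

E is pitch class 4. The letter F alone is pitch class 5.
To reach pitch class 4 from F requires an offset of -1 semitone, i.e. flat: Fb.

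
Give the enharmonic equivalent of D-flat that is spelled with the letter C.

C#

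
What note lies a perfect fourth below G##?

D##

A fourth below G lands on the letter D.
A perfect fourth spans 5 semitones, so G## moves to pitch class 4. On the letter D that is D##.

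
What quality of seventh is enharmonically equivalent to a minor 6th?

A minor sixth spans 8 semitones.
A seventh spanning 8 semitones is doubly diminished (the major seventh is 11).

doubly diminished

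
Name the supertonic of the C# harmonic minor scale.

Degree 2 takes the letter 1 step above C, which is D.
In harmonic minor, degree 2 sits 2 semitones above the tonic. C# + 2 semitones is pitch class 3, spelled on D as D#.

D#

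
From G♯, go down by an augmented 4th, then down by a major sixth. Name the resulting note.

F

An augmented fourth down from G# is D (letter D, 6 semitones down).
A major sixth down from D is F (letter F, 9 semitones down).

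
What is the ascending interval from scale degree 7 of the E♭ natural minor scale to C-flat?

Scale degree 7 of Eb natural minor is Db.
Db up to Cb: letters D→C make it a seventh; 10 semitones makes it minor.

minor seventh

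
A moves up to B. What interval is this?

Counting letters A–B gives a second.
A→B = 2 semitones, exactly the major second.

major second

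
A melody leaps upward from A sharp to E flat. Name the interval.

doubly diminished fifth

The letter names run A→E, a span of 4 letter steps, so the interval is some kind of fifth.
A# to Eb is 5 semitones. A perfect fifth is 7, so 5 makes it doubly diminished.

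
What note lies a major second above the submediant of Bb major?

A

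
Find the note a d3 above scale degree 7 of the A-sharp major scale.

Scale degree 7 of A# major is G##.
A diminished third (2 semitones) above G## lands on the letter B, giving B.

B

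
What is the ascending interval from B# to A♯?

The letter names run B→A, a span of 6 letter steps, so the interval is some kind of seventh.
B# to A# is 10 semitones. A major seventh is 11, so 10 makes it minor.

minor seventh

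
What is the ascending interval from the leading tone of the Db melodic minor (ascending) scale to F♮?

perfect fourth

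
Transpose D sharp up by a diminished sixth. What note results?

D up a major sixth is B, so the target letter is B.
From D#, a diminished sixth is 7 semitones up: Bb.

Bb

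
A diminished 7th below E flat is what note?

F#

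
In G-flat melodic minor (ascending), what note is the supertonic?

Ab

Degree 2 takes the letter 1 step above G, which is A.
In melodic minor (ascending), degree 2 sits 2 semitones above the tonic. Gb + 2 semitones is pitch class 8, spelled on A as Ab.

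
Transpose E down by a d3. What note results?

C##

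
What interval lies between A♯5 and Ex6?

The letter names run A→E, a span of 4 letter steps, so the interval is some kind of fifth.
A# to E## is 8 semitones. A perfect fifth is 7, so 8 makes it augmented.

augmented fifth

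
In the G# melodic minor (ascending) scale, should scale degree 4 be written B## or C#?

C#

Each scale degree takes a distinct letter name. Degree 4 of a scale on G must use the letter C.
C# and B## are enharmonically the same pitch, but only C# uses the letter C, so it is the correct spelling here.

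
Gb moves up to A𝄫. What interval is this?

minor second

Counting letters G–A gives a second.
Gb→Abb = 1 semitone, 1 narrower than the major second (2), so minor.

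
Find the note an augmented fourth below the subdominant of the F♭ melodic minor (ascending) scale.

The subdominant of Fb melodic minor (ascending) is Bbb.
An augmented fourth (6 semitones) below Bbb lands on the letter F, giving Fbb.

Fbb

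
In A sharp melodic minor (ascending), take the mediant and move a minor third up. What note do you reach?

E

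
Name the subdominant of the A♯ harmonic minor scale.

D#

Degree 4 takes the letter 3 steps above A, which is D.
In harmonic minor, degree 4 sits 5 semitones above the tonic. A# + 5 semitones is pitch class 3, spelled on D as D#.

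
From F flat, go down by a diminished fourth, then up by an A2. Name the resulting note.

D#

A diminished fourth down from Fb is C (letter C, 4 semitones down).
An augmented second up from C is D# (letter D, 3 semitones up).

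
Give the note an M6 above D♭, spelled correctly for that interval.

Bb

D up a major sixth is B, so the target letter is B.
From Db, a major sixth is 9 semitones up: Bb.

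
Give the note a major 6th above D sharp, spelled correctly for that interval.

A sixth above D lands on the letter B.
A major sixth spans 9 semitones, so D# moves to pitch class 0. On the letter B that is B#.

B#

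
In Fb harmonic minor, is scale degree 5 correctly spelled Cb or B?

Each scale degree takes a distinct letter name. Degree 5 of a scale on F must use the letter C.
Cb and B are enharmonically the same pitch, but only Cb uses the letter C, so it is the correct spelling here.

Cb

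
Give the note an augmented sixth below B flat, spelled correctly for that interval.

B down a major sixth is D, so the target letter is D.
From Bb, an augmented sixth is 10 semitones down: Dbb.

Dbb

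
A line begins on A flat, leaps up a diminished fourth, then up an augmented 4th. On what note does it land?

A diminished fourth up from Ab is Dbb (letter D, 4 semitones up).
An augmented fourth up from Dbb is Gb (letter G, 6 semitones up).

Gb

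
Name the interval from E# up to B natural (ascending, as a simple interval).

diminished fifth

Counting letters E–F–G–A–B gives a fifth.
E#→B = 6 semitones, 1 narrower than the perfect fifth (7), so diminished.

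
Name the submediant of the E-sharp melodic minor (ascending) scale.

C##

Degree 6 takes the letter 5 steps above E, which is C.
In melodic minor (ascending), degree 6 sits 9 semitones above the tonic. E# + 9 semitones is pitch class 2, spelled on C as C##.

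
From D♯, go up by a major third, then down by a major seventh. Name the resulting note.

G#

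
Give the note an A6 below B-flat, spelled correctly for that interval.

A sixth below B lands on the letter D.
An augmented sixth spans 10 semitones, so Bb moves to pitch class 0. On the letter D that is Dbb.

Dbb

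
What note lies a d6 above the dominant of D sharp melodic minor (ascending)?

F

The dominant of D# melodic minor (ascending) is A#.
A diminished sixth (7 semitones) above A# lands on the letter F, giving F.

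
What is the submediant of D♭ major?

Bb

The Db major scale runs Db Eb F Gb Ab Bb C.
Degree 6 is Bb.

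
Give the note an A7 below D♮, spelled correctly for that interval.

D down a major seventh is Eb, so the target letter is E.
From D, an augmented seventh is 12 semitones down: Ebb.

Ebb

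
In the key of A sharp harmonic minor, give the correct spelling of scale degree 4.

D#

The A# harmonic minor scale runs A# B# C# D# E# F# G##.
Degree 4 is D#.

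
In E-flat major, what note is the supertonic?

F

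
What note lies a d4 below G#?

A fourth below G lands on the letter D.
A diminished fourth spans 4 semitones, so G# moves to pitch class 4. On the letter D that is D##.

D##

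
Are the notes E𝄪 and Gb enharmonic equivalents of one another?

Yes

E## = pitch class 6 and Gb = pitch class 6 — the same pitch class, so they are enharmonic equivalents.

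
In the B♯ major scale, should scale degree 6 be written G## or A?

G##

Each scale degree takes a distinct letter name. Degree 6 of a scale on B must use the letter G.
G## and A are enharmonically the same pitch, but only G## uses the letter G, so it is the correct spelling here.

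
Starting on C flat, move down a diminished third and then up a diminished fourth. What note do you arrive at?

Db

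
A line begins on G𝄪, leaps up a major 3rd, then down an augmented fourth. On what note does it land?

F##

A major third up from G## is B## (letter B, 4 semitones up).
An augmented fourth down from B## is F## (letter F, 6 semitones down).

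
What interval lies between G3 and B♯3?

augmented third

The letter names run G→B, a span of 2 letter steps, so the interval is some kind of third.
G to B# is 5 semitones. A major third is 4, so 5 makes it augmented.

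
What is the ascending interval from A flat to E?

augmented fifth

Counting letters A–B–C–D–E gives a fifth.
Ab→E = 8 semitones, 1 wider than the perfect fifth (7), so augmented.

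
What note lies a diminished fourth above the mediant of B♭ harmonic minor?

The mediant of Bb harmonic minor is Db.
A diminished fourth (4 semitones) above Db lands on the letter G, giving Gbb.

Gbb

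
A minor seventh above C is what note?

A seventh above C lands on the letter B.
A minor seventh spans 10 semitones, so C moves to pitch class 10. On the letter B that is Bb.

Bb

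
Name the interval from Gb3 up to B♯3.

Counting letters G–A–B gives a third.
Gb→B# = 6 semitones, 2 wider than the major third (4), so doubly augmented.

doubly augmented third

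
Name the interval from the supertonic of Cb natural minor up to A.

augmented fifth

The supertonic of Cb natural minor is Db.
Db up to A: letters D→A make it a fifth; 8 semitones makes it augmented.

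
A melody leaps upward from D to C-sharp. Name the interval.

Counting letters D–E–F–G–A–B–C gives a seventh.
D→C# = 11 semitones, exactly the major seventh.

major seventh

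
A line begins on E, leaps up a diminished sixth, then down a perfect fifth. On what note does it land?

A diminished sixth up from E is Cb (letter C, 7 semitones up).
A perfect fifth down from Cb is Fb (letter F, 7 semitones down).

Fb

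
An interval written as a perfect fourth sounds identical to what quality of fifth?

A perfect fourth spans 5 semitones.
A fifth spanning 5 semitones is doubly diminished (the perfect fifth is 7).

doubly diminished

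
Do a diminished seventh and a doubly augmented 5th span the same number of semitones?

A diminished seventh spans 9 semitones; a doubly augmented fifth spans 9.
They are enharmonically equivalent.

Yes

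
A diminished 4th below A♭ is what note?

A fourth below A lands on the letter E.
A diminished fourth spans 4 semitones, so Ab moves to pitch class 4. On the letter E that is E.

E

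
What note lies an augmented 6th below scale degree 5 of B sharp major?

A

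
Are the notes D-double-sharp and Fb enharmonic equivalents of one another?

D## is pitch class 4; Fb is pitch class 4.
All spellings map to pitch class 4, so they are enharmonically equivalent.

Yes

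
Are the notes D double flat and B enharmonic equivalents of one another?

No

Two spellings are enharmonically equivalent only if they share a pitch class.
Here Dbb → 0, B → 11; 0 ≠ 11, so they are not.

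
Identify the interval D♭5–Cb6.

Counting letters D–E–F–G–A–B–C gives a seventh.
Db→Cb = 10 semitones, 1 narrower than the major seventh (11), so minor.

minor seventh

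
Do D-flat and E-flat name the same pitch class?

No

Db is pitch class 1; Eb is pitch class 3.
The pitch classes differ (1 vs. 3), so they are not enharmonic equivalents.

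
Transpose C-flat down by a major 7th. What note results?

Dbb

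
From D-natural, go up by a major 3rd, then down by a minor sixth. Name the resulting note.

A#

A major third up from D is F# (letter F, 4 semitones up).
A minor sixth down from F# is A# (letter A, 8 semitones down).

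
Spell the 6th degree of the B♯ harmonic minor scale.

The B# harmonic minor scale runs B# C## D# E# F## G# A##.
Degree 6 is G#.

G#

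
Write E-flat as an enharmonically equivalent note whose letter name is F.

Fbb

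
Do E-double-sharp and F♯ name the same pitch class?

E## = pitch class 6 and F# = pitch class 6 — the same pitch class, so they are enharmonic equivalents.

Yes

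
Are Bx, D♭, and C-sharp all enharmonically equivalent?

Yes

B## is pitch class 1; Db is pitch class 1; C# is pitch class 1.
All spellings map to pitch class 1, so they are enharmonically equivalent.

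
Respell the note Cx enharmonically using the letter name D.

D

C## is pitch class 2. The letter D alone is pitch class 2.
Pitch class 2 on D needs no accidental: D.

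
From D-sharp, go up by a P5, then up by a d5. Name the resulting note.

A perfect fifth up from D# is A# (letter A, 7 semitones up).
A diminished fifth up from A# is E (letter E, 6 semitones up).

E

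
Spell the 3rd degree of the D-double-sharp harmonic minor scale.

F##

Degree 3 takes the letter 2 steps above D, which is F.
In harmonic minor, degree 3 sits 3 semitones above the tonic. D## + 3 semitones is pitch class 7, spelled on F as F##.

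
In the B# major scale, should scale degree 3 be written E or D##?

D##

Each scale degree takes a distinct letter name. Degree 3 of a scale on B must use the letter D.
D## and E are enharmonically the same pitch, but only D## uses the letter D, so it is the correct spelling here.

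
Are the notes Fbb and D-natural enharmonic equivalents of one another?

No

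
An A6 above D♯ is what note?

D up a major sixth is B, so the target letter is B.
From D#, an augmented sixth is 10 semitones up: B##.

B##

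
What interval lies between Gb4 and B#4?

doubly augmented third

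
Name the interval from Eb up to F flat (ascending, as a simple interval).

minor second

The letter names run E→F, a span of 1 letter step, so the interval is some kind of second.
Eb to Fb is 1 semitone. A major second is 2, so 1 makes it minor.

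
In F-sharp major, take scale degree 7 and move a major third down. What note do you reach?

C#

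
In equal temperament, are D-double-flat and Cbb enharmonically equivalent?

No

Dbb is pitch class 0; Cbb is pitch class 10.
The pitch classes differ (0 vs. 10), so they are not enharmonic equivalents.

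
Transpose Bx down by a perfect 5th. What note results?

E##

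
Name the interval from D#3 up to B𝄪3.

The letter names run D→B, a span of 5 letter steps, so the interval is some kind of sixth.
D# to B## is 10 semitones. A major sixth is 9, so 10 makes it augmented.

augmented sixth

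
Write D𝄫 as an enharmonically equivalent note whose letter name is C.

Plain C sits at the same pitch as Dbb, so on the letter C the same pitch needs a natural: C.

C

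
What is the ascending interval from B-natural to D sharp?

Counting letters B–C–D gives a third.
B→D# = 4 semitones, exactly the major third.

major third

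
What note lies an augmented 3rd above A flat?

C#

A third above A lands on the letter C.
An augmented third spans 5 semitones, so Ab moves to pitch class 1. On the letter C that is C#.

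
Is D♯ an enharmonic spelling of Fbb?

Yes

D# is pitch class 3; Fbb is pitch class 3.
All spellings map to pitch class 3, so they are enharmonically equivalent.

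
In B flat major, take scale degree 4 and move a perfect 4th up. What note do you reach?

Ab

Scale degree 4 of Bb major is Eb.
A perfect fourth (5 semitones) above Eb lands on the letter A, giving Ab.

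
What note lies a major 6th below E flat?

Gb

A sixth below E lands on the letter G.
A major sixth spans 9 semitones, so Eb moves to pitch class 6. On the letter G that is Gb.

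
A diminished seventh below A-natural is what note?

B#

A down a major seventh is Bb, so the target letter is B.
From A, a diminished seventh is 9 semitones down: B#.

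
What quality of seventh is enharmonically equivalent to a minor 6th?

A minor sixth spans 8 semitones.
A seventh spanning 8 semitones is doubly diminished (the major seventh is 11).

doubly diminished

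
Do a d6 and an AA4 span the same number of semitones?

A diminished sixth spans 7 semitones; a doubly augmented fourth spans 7.
They are enharmonically equivalent.

Yes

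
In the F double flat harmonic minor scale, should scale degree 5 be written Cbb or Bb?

Each scale degree takes a distinct letter name. Degree 5 of a scale on F must use the letter C.
Cbb and Bb are enharmonically the same pitch, but only Cbb uses the letter C, so it is the correct spelling here.

Cbb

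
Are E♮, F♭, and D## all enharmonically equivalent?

Yes

E = pitch class 4 and Fb = pitch class 4 and D## = pitch class 4 — the same pitch class, so they are enharmonic equivalents.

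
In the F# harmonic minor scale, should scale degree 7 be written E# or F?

E#

Each scale degree takes a distinct letter name. Degree 7 of a scale on F must use the letter E.
E# and F are enharmonically the same pitch, but only E# uses the letter E, so it is the correct spelling here.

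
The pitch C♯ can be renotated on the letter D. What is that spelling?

Db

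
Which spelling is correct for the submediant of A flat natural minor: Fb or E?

Fb

Each scale degree takes a distinct letter name. Degree 6 of a scale on A must use the letter F.
Fb and E are enharmonically the same pitch, but only Fb uses the letter F, so it is the correct spelling here.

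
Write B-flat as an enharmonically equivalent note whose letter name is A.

Bb is pitch class 10. The letter A alone is pitch class 9.
To reach pitch class 10 from A requires an offset of +1 semitone, i.e. sharp: A#.

A#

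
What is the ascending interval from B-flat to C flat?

minor second

The letter names run B→C, a span of 1 letter step, so the interval is some kind of second.
Bb to Cb is 1 semitone. A major second is 2, so 1 makes it minor.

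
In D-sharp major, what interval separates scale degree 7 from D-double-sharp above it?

major second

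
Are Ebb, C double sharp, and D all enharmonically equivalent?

Ebb is pitch class 2; C## is pitch class 2; D is pitch class 2.
All spellings map to pitch class 2, so they are enharmonically equivalent.

Yes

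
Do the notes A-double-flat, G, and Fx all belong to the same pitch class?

Yes

Abb is pitch class 7; G is pitch class 7; F## is pitch class 7.
All spellings map to pitch class 7, so they are enharmonically equivalent.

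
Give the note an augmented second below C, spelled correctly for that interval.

Bbb

C down a major second is Bb, so the target letter is B.
From C, an augmented second is 3 semitones down: Bbb.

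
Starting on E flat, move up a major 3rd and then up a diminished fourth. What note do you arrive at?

Cb

A major third up from Eb is G (letter G, 4 semitones up).
A diminished fourth up from G is Cb (letter C, 4 semitones up).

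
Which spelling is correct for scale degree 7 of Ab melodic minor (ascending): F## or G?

G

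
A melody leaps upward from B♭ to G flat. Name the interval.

minor sixth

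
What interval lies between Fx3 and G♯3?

minor second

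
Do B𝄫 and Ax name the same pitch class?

No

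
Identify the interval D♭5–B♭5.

major sixth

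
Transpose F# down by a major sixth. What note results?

A

A sixth below F lands on the letter A.
A major sixth spans 9 semitones, so F# moves to pitch class 9. On the letter A that is A.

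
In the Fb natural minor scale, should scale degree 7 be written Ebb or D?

Ebb

Each scale degree takes a distinct letter name. Degree 7 of a scale on F must use the letter E.
Ebb and D are enharmonically the same pitch, but only Ebb uses the letter E, so it is the correct spelling here.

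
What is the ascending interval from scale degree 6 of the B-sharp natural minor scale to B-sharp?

major third

Scale degree 6 of B# natural minor is G#.
G# up to B#: letters G→B make it a third; 4 semitones makes it major.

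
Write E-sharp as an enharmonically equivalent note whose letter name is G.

Gbb

Plain G sits 2 semitones above E#, so on the letter G the same pitch needs a double flat: Gbb.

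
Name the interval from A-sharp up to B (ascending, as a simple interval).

minor second

Counting letters A–B gives a second.
A#→B = 1 semitone, 1 narrower than the major second (2), so minor.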